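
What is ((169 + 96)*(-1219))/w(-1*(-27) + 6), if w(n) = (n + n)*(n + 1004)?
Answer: -323035/68442 ≈ -4.7198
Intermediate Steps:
w(n) = 2*n*(1004 + n) (w(n) = (2*n)*(1004 + n) = 2*n*(1004 + n))
((169 + 96)*(-1219))/w(-1*(-27) + 6) = ((169 + 96)*(-1219))/((2*(-1*(-27) + 6)*(1004 + (-1*(-27) + 6)))) = (265*(-1219))/((2*(27 + 6)*(1004 + (27 + 6)))) = -323035*1/(66*(1004 + 33)) = -323035/(2*33*1037) = -323035/68442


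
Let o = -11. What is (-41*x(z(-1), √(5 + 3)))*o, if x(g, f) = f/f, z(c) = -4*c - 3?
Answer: 451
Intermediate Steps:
z(c) = -3 - 4*c
x(g, f) = 1
(-41*x(z(-1), √(5 + 3)))*o = -41*1*(-11) = -41*(-11) = 451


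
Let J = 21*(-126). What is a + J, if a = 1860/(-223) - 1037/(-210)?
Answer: -124071529/46830 ≈ -2649.4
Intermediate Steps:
J = -2646
a = -159349/46830 (a = 1860*(-1/223) - 1037*(-1/210) = -1860/223 + 1037/210 = -159349/46830 ≈ -3.4027)
a + J = -159349/46830 - 2646 = -124071529/46830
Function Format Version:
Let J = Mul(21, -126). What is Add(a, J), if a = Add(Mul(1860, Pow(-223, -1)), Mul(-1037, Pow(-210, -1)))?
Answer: Rational(-124071529, 46830) ≈ -2649.4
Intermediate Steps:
J = -2646
a = Rational(-159349, 46830) (a = Add(Mul(1860, Rational(-1, 223)), Mul(-1037, Rational(-1, 210))) = Add(Rational(-1860, 223), Rational(1037, 210)) = Rational(-159349, 46830) ≈ -3.4027)
Add(a, J) = Add(Rational(-159349, 46830), -2646) = Rational(-124071529, 46830)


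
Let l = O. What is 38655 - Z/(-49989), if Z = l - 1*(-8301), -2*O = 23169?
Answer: 1288214341/33326 ≈ 38655.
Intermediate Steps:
O = -23169/2 (O = -1/2*23169 = -23169/2 ≈ -11585.)
l = -23169/2 ≈ -11585.
Z = -6567/2 (Z = -23169/2 - 1*(-8301) = -23169/2 + 8301 = -6567/2 ≈ -3283.5)
38655 - Z/(-49989) = 38655 - (-6567)/(2*(-49989)) = 38655 - (-6567)*(-1)/(2*49989) = 38655 - 1*2189/33326 = 38655 - 2189/33326 = 1288214341/33326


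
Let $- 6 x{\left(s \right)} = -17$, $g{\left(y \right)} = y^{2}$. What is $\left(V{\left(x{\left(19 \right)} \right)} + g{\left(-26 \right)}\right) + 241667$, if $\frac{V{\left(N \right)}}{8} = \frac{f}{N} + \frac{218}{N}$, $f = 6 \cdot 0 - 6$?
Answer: $\frac{4130007}{17} \approx 2.4294 \cdot 10^{5}$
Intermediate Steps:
$f = -6$ ($f = 0 - 6 = -6$)
$x{\left(s \right)} = \frac{17}{6}$ ($x{\left(s \right)} = \left(- \frac{1}{6}\right) \left(-17\right) = \frac{17}{6}$)
$V{\left(N \right)} = \frac{1696}{N}$ ($V{\left(N \right)} = 8 \left(- \frac{6}{N} + \frac{218}{N}\right) = 8 \frac{212}{N} = \frac{1696}{N}$)
$\left(V{\left(x{\left(19 \right)} \right)} + g{\left(-26 \right)}\right) + 241667 = \left(\frac{1696}{\frac{17}{6}} + \left(-26\right)^{2}\right) + 241667 = \left(1696 \cdot \frac{6}{17} + 676\right) + 241667 = \left(\frac{10176}{17} + 676\right) + 241667 = \frac{21668}{17} + 241667 = \frac{4130007}{17}$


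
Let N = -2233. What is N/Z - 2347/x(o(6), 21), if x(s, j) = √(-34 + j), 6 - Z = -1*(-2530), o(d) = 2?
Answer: 2233/2524 + 2347*I*√13/13 ≈ 0.88471 + 650.94*I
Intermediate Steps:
Z = -2524 (Z = 6 - (-1)*(-2530) = 6 - 1*2530 = 6 - 2530 = -2524)
N/Z - 2347/x(o(6), 21) = -2233/(-2524) - 2347/√(-34 + 21) = -2233*(-1/2524) - 2347*(-I*√13/13) = 2233/2524 - 2347*(-I*√13/13) = 2233/2524 - (-2347)*I*√13/13 = 2233/2524 + 2347*I*√13/13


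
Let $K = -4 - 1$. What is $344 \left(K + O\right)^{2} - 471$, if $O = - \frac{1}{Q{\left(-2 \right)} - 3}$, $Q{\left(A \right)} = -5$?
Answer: $\frac{61635}{8} \approx 7704.4$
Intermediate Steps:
$K = -5$
$O = \frac{1}{8}$ ($O = - \frac{1}{-5 - 3} = - \frac{1}{-8} = \left(-1\right) \left(- \frac{1}{8}\right) = \frac{1}{8} \approx 0.125$)
$344 \left(K + O\right)^{2} - 471 = 344 \left(-5 + \frac{1}{8}\right)^{2} - 471 = 344 \left(- \frac{39}{8}\right)^{2} - 471 = 344 \cdot \frac{1521}{64} - 471 = \frac{65403}{8} - 471 = \frac{61635}{8}$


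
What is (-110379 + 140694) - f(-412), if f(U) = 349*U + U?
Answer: 174515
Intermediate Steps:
f(U) = 350*U
(-110379 + 140694) - f(-412) = (-110379 + 140694) - 350*(-412) = 30315 - 1*(-144200) = 30315 + 144200 = 174515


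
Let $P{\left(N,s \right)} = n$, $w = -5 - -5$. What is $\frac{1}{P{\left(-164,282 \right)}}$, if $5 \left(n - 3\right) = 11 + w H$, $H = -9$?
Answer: $\frac{5}{26} \approx 0.19231$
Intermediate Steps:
$w = 0$ ($w = -5 + 5 = 0$)
$n = \frac{26}{5}$ ($n = 3 + \frac{11 + 0 \left(-9\right)}{5} = 3 + \frac{11 + 0}{5} = 3 + \frac{1}{5} \cdot 11 = 3 + \frac{11}{5} = \frac{26}{5} \approx 5.2$)
$P{\left(N,s \right)} = \frac{26}{5}$
$\frac{1}{P{\left(-164,282 \right)}} = \frac{1}{\frac{26}{5}} = \frac{5}{26}$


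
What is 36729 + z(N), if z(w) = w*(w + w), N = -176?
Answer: 98681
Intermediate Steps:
z(w) = 2*w² (z(w) = w*(2*w) = 2*w²)
36729 + z(N) = 36729 + 2*(-176)² = 36729 + 2*30976 = 36729 + 61952 = 98681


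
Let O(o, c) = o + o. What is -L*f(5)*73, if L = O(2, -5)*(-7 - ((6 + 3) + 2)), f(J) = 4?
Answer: 21024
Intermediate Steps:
O(o, c) = 2*o
L = -72 (L = (2*2)*(-7 - ((6 + 3) + 2)) = 4*(-7 - (9 + 2)) = 4*(-7 - 1*11) = 4*(-7 - 11) = 4*(-18) = -72)
-L*f(5)*73 = -(-72*4)*73 = -(-288)*73 = -1*(-21024) = 21024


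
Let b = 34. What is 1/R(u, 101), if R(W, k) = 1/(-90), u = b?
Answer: -90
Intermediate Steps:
u = 34
R(W, k) = -1/90
1/R(u, 101) = 1/(-1/90) = -90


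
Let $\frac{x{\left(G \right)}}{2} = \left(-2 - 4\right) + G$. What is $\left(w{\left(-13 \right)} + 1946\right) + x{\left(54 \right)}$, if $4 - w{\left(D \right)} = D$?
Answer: $2059$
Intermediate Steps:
$w{\left(D \right)} = 4 - D$
$x{\left(G \right)} = -12 + 2 G$ ($x{\left(G \right)} = 2 \left(\left(-2 - 4\right) + G\right) = 2 \left(-6 + G\right) = -12 + 2 G$)
$\left(w{\left(-13 \right)} + 1946\right) + x{\left(54 \right)} = \left(\left(4 - -13\right) + 1946\right) + \left(-12 + 2 \cdot 54\right) = \left(\left(4 + 13\right) + 1946\right) + \left(-12 + 108\right) = \left(17 + 1946\right) + 96 = 1963 + 96 = 2059$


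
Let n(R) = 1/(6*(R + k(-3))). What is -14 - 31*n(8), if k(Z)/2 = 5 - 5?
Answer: -703/48 ≈ -14.646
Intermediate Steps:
k(Z) = 0 (k(Z) = 2*(5 - 5) = 2*0 = 0)
n(R) = 1/(6*R) (n(R) = 1/(6*(R + 0)) = 1/(6*R))
-14 - 31*n(8) = -14 - 31/(6*8) = -14 - 31*1/48 = -14 - 31/48 = -703/48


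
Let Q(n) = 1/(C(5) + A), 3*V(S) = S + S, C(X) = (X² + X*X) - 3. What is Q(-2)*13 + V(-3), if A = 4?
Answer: -89/51 ≈ -1.7451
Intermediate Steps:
C(X) = -3 + 2*X² (C(X) = (X² + X²) - 3 = 2*X² - 3 = -3 + 2*X²)
V(S) = 2*S/3 (V(S) = (S + S)/3 = (2*S)/3 = 2*S/3)
Q(n) = 1/51 (Q(n) = 1/((-3 + 2*5²) + 4) = 1/((-3 + 2*25) + 4) = 1/((-3 + 50) + 4) = 1/(47 + 4) = 1/51)
Q(-2)*13 + V(-3) = (1/51)*13 + (⅔)*(-3) = 13/51 - 2 = -89/51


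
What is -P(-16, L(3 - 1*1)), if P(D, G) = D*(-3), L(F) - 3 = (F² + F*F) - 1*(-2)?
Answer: -48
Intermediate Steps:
L(F) = 5 + 2*F² (L(F) = 3 + ((F² + F*F) - 1*(-2)) = 3 + ((F² + F²) + 2) = 3 + (2*F² + 2) = 3 + (2 + 2*F²) = 5 + 2*F²)
P(D, G) = -3*D
-P(-16, L(3 - 1*1)) = -(-3)*(-16) = -1*48 = -48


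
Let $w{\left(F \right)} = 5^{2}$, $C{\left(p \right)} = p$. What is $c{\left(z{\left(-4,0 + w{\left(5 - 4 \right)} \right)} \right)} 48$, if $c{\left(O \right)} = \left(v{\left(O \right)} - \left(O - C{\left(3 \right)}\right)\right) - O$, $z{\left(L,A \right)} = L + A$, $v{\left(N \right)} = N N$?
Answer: $19296$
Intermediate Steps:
$w{\left(F \right)} = 25$
$v{\left(N \right)} = N^{2}$
$z{\left(L,A \right)} = A + L$
$c{\left(O \right)} = 3 + O^{2} - 2 O$ ($c{\left(O \right)} = \left(O^{2} - \left(O - 3\right)\right) - O = \left(O^{2} - \left(-3 + O\right)\right) - O = \left(3 + O^{2} - O\right) - O = 3 + O^{2} - 2 O$)
$c{\left(z{\left(-4,0 + w{\left(5 - 4 \right)} \right)} \right)} 48 = \left(3 + \left(\left(0 + 25\right) - 4\right)^{2} - 2 \left(\left(0 + 25\right) - 4\right)\right) 48 = \left(3 + \left(25 - 4\right)^{2} - 2 \left(25 - 4\right)\right) 48 = \left(3 + 21^{2} - 42\right) 48 = \left(3 + 441 - 42\right) 48 = 402 \cdot 48 = 19296$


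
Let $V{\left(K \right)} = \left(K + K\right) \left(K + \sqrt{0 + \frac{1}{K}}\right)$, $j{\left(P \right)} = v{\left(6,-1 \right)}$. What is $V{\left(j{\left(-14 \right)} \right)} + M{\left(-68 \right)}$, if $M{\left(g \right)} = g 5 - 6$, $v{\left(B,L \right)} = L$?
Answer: $-344 - 2 i \approx -344.0 - 2.0 i$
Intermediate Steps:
$j{\left(P \right)} = -1$
$M{\left(g \right)} = -6 + 5 g$ ($M{\left(g \right)} = 5 g - 6 = -6 + 5 g$)
$V{\left(K \right)} = 2 K \left(K + \sqrt{\frac{1}{K}}\right)$
$V{\left(j{\left(-14 \right)} \right)} + M{\left(-68 \right)} = 2 \left(-1\right) \left(-1 + \sqrt{\frac{1}{-1}}\right) + \left(-6 + 5 \left(-68\right)\right) = 2 \left(-1\right) \left(-1 + \sqrt{-1}\right) - 346 = 2 \left(-1\right) \left(-1 + i\right) - 346 = \left(2 - 2 i\right) - 346 = -344 - 2 i$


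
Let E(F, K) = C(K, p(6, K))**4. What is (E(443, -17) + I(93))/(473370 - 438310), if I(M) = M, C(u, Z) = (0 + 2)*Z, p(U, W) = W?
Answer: 1336429/35060 ≈ 38.118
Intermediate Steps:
C(u, Z) = 2*Z
E(F, K) = 16*K**4 (E(F, K) = (2*K)**4 = 16*K**4)
(E(443, -17) + I(93))/(473370 - 438310) = (16*(-17)**4 + 93)/(473370 - 438310) = (16*83521 + 93)/35060 = (1336336 + 93)*(1/35060) = 1336429*(1/35060) = 1336429/35060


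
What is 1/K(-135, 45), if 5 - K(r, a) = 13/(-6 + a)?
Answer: 3/14 ≈ 0.21429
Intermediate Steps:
K(r, a) = 5 - 13/(-6 + a)
1/K(-135, 45) = 1/((-43 + 5*45)/(-6 + 45)) = 1/((-43 + 225)/39) = 1/((1/39)*182) = 1/(14/3) = 3/14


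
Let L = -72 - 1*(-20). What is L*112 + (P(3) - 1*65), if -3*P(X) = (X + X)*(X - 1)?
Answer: -5893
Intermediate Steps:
P(X) = -2*X*(-1 + X)/3 (P(X) = -(X + X)*(X - 1)/3 = -2*X*(-1 + X)/3)
L = -52 (L = -72 + 20 = -52)
L*112 + (P(3) - 1*65) = -52*112 + ((2/3)*3*(1 - 1*3) - 1*65) = -5824 + ((2/3)*3*(1 - 3) - 65) = -5824 + ((2/3)*3*(-2) - 65) = -5824 + (-4 - 65) = -5824 - 69 = -5893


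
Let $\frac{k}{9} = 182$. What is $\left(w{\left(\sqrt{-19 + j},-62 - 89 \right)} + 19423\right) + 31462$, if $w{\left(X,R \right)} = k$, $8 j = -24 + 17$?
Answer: $52523$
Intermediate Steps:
$j = - \frac{7}{8}$ ($j = \frac{-24 + 17}{8} = \frac{1}{8} \left(-7\right) = - \frac{7}{8} \approx -0.875$)
$k = 1638$ ($k = 9 \cdot 182 = 1638$)
$w{\left(X,R \right)} = 1638$
$\left(w{\left(\sqrt{-19 + j},-62 - 89 \right)} + 19423\right) + 31462 = \left(1638 + 19423\right) + 31462 = 21061 + 31462 = 52523$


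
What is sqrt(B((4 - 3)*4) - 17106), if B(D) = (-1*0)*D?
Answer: I*sqrt(17106) ≈ 130.79*I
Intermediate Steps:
B(D) = 0 (B(D) = 0*D = 0)
sqrt(B((4 - 3)*4) - 17106) = sqrt(0 - 17106) = sqrt(-17106) = I*sqrt(17106)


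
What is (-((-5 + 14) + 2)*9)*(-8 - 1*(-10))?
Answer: -198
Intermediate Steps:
(-((-5 + 14) + 2)*9)*(-8 - 1*(-10)) = (-(9 + 2)*9)*(-8 + 10) = (-1*11*9)*2 = -11*9*2 = -99*2 = -198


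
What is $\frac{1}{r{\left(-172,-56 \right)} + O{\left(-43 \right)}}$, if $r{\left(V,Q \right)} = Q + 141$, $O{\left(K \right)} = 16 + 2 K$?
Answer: $\frac{1}{15} \approx 0.066667$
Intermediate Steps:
$r{\left(V,Q \right)} = 141 + Q$
$\frac{1}{r{\left(-172,-56 \right)} + O{\left(-43 \right)}} = \frac{1}{\left(141 - 56\right) + \left(16 + 2 \left(-43\right)\right)} = \frac{1}{85 + \left(16 - 86\right)} = \frac{1}{85 - 70} = \frac{1}{15}$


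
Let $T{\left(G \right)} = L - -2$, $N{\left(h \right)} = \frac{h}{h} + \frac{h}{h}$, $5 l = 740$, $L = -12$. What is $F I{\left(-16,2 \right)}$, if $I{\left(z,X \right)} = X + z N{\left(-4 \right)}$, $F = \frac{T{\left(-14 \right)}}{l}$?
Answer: $\frac{75}{37} \approx 2.027$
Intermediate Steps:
$l = 148$ ($l = \frac{1}{5} \cdot 740 = 148$)
$N{\left(h \right)} = 2$ ($N{\left(h \right)} = 1 + 1 = 2$)
$T{\left(G \right)} = -10$ ($T{\left(G \right)} = -12 - -2 = -12 + 2 = -10$)
$F = - \frac{5}{74}$ ($F = - \frac{10}{148} = \left(-10\right) \frac{1}{148} = - \frac{5}{74} \approx -0.067568$)
$I{\left(z,X \right)} = X + 2 z$ ($I{\left(z,X \right)} = X + z 2 = X + 2 z$)
$F I{\left(-16,2 \right)} = - \frac{5 \left(2 + 2 \left(-16\right)\right)}{74} = - \frac{5 \left(2 - 32\right)}{74} = \left(- \frac{5}{74}\right) \left(-30\right) = \frac{75}{37}$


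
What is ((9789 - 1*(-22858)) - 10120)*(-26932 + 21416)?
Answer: -124258932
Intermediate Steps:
((9789 - 1*(-22858)) - 10120)*(-26932 + 21416) = ((9789 + 22858) - 10120)*(-5516) = (32647 - 10120)*(-5516) = 22527*(-5516) = -124258932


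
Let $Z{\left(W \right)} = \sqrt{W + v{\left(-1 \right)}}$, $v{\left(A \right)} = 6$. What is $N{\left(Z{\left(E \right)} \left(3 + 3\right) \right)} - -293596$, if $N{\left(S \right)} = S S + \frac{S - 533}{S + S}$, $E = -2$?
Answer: $\frac{7049239}{24} \approx 2.9372 \cdot 10^{5}$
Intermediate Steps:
$Z{\left(W \right)} = \sqrt{6 + W}$ ($Z{\left(W \right)} = \sqrt{W + 6} = \sqrt{6 + W}$)
$N{\left(S \right)} = S^{2} + \frac{-533 + S}{2 S}$
$N{\left(Z{\left(E \right)} \left(3 + 3\right) \right)} - -293596 = \frac{-533 + \sqrt{6 - 2} \left(3 + 3\right) + 2 \left(\sqrt{6 - 2} \left(3 + 3\right)\right)^{3}}{2 \sqrt{6 - 2} \left(3 + 3\right)} - -293596 = \frac{-533 + \sqrt{4} \cdot 6 + 2 \left(\sqrt{4} \cdot 6\right)^{3}}{2 \sqrt{4} \cdot 6} + 293596 = \frac{-533 + 2 \cdot 6 + 2 \left(2 \cdot 6\right)^{3}}{2 \cdot 2 \cdot 6} + 293596 = \frac{-533 + 12 + 2 \cdot 12^{3}}{2 \cdot 12} + 293596 = \frac{1}{2} \cdot \frac{1}{12} \left(-533 + 12 + 2 \cdot 1728\right) + 293596 = \frac{1}{2} \cdot \frac{1}{12} \left(-533 + 12 + 3456\right) + 293596 = \frac{1}{2} \cdot \frac{1}{12} \cdot 2935 + 293596 = \frac{2935}{24} + 293596 = \frac{7049239}{24}$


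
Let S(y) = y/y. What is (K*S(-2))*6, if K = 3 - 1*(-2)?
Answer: 30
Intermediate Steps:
S(y) = 1
K = 5 (K = 3 + 2 = 5)
(K*S(-2))*6 = (5*1)*6 = 5*6 = 30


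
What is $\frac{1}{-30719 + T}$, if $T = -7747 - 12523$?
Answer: $- \frac{1}{50989} \approx -1.9612 \cdot 10^{-5}$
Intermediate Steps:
$T = -20270$ ($T = -7747 - 12523 = -20270$)
$\frac{1}{-30719 + T} = \frac{1}{-30719 - 20270} = \frac{1}{-50989} = - \frac{1}{50989}$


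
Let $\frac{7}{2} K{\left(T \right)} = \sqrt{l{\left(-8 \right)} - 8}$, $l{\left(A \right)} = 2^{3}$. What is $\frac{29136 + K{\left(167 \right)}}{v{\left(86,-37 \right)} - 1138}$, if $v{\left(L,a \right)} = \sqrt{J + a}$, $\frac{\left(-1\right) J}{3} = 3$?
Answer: $- \frac{16578384}{647545} - \frac{14568 i \sqrt{46}}{647545} \approx -25.602 - 0.15258 i$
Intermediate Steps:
$J = -9$ ($J = \left(-3\right) 3 = -9$)
$l{\left(A \right)} = 8$
$v{\left(L,a \right)} = \sqrt{-9 + a}$
$K{\left(T \right)} = 0$ ($K{\left(T \right)} = \frac{2 \sqrt{8 - 8}}{7} = \frac{2 \sqrt{0}}{7} = \frac{2}{7} \cdot 0 = 0$)
$\frac{29136 + K{\left(167 \right)}}{v{\left(86,-37 \right)} - 1138} = \frac{29136 + 0}{\sqrt{-9 - 37} - 1138} = \frac{29136}{\sqrt{-46} - 1138} = \frac{29136}{i \sqrt{46} - 1138} = \frac{29136}{-1138 + i \sqrt{46}}$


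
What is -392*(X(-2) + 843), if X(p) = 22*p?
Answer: -313208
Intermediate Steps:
-392*(X(-2) + 843) = -392*(22*(-2) + 843) = -392*(-44 + 843) = -392*799 = -313208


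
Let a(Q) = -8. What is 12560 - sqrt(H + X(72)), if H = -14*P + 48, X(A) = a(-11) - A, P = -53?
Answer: 12560 - sqrt(710) ≈ 12533.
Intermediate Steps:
X(A) = -8 - A
H = 790 (H = -14*(-53) + 48 = 742 + 48 = 790)
12560 - sqrt(H + X(72)) = 12560 - sqrt(790 + (-8 - 1*72)) = 12560 - sqrt(790 + (-8 - 72)) = 12560 - sqrt(790 - 80) = 12560 - sqrt(710)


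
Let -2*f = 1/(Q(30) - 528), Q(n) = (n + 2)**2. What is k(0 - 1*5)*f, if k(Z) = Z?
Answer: 5/992 ≈ 0.0050403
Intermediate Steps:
Q(n) = (2 + n)**2
f = -1/992 (f = -1/(2*((2 + 30)**2 - 528)) = -1/(2*(32**2 - 528)) = -1/(2*(1024 - 528)) = -1/2/496 = -1/2*1/496 = -1/992 ≈ -0.0010081)
k(0 - 1*5)*f = (0 - 1*5)*(-1/992) = (0 - 5)*(-1/992) = -5*(-1/992) = 5/992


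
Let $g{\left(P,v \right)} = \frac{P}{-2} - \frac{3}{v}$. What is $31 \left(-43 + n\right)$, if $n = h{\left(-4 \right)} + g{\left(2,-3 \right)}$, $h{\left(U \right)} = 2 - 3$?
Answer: $-1364$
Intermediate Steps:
$h{\left(U \right)} = -1$ ($h{\left(U \right)} = 2 - 3 = -1$)
$g{\left(P,v \right)} = - \frac{3}{v} - \frac{P}{2}$ ($g{\left(P,v \right)} = P \left(- \frac{1}{2}\right) - \frac{3}{v} = - \frac{P}{2} - \frac{3}{v} = - \frac{3}{v} - \frac{P}{2}$)
$n = -1$ ($n = -1 - \left(1 + \frac{3}{-3}\right) = -1 - 0 = -1 + \left(1 - 1\right) = -1 + 0 = -1$)
$31 \left(-43 + n\right) = 31 \left(-43 - 1\right) = 31 \left(-44\right) = -1364$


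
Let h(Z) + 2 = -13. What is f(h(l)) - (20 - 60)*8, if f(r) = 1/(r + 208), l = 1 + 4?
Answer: 61761/193 ≈ 320.01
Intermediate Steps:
l = 5
h(Z) = -15 (h(Z) = -2 - 13 = -15)
f(r) = 1/(208 + r)
f(h(l)) - (20 - 60)*8 = 1/(208 - 15) - (20 - 60)*8 = 1/193 - (-40)*8 = 1/193 - 1*(-320) = 1/193 + 320 = 61761/193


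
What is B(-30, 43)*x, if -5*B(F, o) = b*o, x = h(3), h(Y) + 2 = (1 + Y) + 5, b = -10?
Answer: 602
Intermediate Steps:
h(Y) = 4 + Y (h(Y) = -2 + ((1 + Y) + 5) = -2 + (6 + Y) = 4 + Y)
x = 7 (x = 4 + 3 = 7)
B(F, o) = 2*o (B(F, o) = -(-2)*o = 2*o)
B(-30, 43)*x = (2*43)*7 = 86*7 = 602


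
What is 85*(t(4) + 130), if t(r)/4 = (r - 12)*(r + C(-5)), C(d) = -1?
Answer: 2890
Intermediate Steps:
t(r) = 4*(-1 + r)*(-12 + r) (t(r) = 4*((r - 12)*(r - 1)) = 4*((-12 + r)*(-1 + r)) = 4*((-1 + r)*(-12 + r)) = 4*(-1 + r)*(-12 + r))
85*(t(4) + 130) = 85*((48 - 52*4 + 4*4²) + 130) = 85*((48 - 208 + 4*16) + 130) = 85*((48 - 208 + 64) + 130) = 85*(-96 + 130) = 85*34 = 2890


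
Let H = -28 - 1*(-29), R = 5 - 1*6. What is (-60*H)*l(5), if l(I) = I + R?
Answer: -240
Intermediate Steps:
R = -1 (R = 5 - 6 = -1)
H = 1 (H = -28 + 29 = 1)
l(I) = -1 + I (l(I) = I - 1 = -1 + I)
(-60*H)*l(5) = (-60*1)*(-1 + 5) = -60*4 = -240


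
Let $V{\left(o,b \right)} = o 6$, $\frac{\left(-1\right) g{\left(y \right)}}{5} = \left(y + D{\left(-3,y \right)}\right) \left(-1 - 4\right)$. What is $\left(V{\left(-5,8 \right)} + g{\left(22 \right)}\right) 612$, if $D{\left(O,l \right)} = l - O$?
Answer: $700740$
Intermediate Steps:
$g{\left(y \right)} = 75 + 50 y$ ($g{\left(y \right)} = - 5 \left(y + \left(y - -3\right)\right) \left(-1 - 4\right) = - 5 \left(y + \left(y + 3\right)\right) \left(-5\right) = - 5 \left(y + \left(3 + y\right)\right) \left(-5\right) = - 5 \left(3 + 2 y\right) \left(-5\right) = - 5 \left(-15 - 10 y\right) = 75 + 50 y$)
$V{\left(o,b \right)} = 6 o$
$\left(V{\left(-5,8 \right)} + g{\left(22 \right)}\right) 612 = \left(6 \left(-5\right) + \left(75 + 50 \cdot 22\right)\right) 612 = \left(-30 + \left(75 + 1100\right)\right) 612 = \left(-30 + 1175\right) 612 = 1145 \cdot 612 = 700740$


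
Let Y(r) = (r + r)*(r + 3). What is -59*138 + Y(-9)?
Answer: -8034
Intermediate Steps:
Y(r) = 2*r*(3 + r) (Y(r) = (2*r)*(3 + r) = 2*r*(3 + r))
-59*138 + Y(-9) = -59*138 + 2*(-9)*(3 - 9) = -8142 + 2*(-9)*(-6) = -8142 + 108 = -8034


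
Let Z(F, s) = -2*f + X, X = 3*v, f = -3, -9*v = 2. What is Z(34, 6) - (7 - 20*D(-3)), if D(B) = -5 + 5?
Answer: -5/3 ≈ -1.6667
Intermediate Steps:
v = -2/9 (v = -⅑*2 = -2/9 ≈ -0.22222)
X = -⅔ (X = 3*(-2/9) = -⅔ ≈ -0.66667)
D(B) = 0
Z(F, s) = 16/3 (Z(F, s) = -2*(-3) - ⅔ = 6 - ⅔ = 16/3)
Z(34, 6) - (7 - 20*D(-3)) = 16/3 - (7 - 20*0) = 16/3 - (7 + 0) = 16/3 - 1*7 = 16/3 - 7 = -5/3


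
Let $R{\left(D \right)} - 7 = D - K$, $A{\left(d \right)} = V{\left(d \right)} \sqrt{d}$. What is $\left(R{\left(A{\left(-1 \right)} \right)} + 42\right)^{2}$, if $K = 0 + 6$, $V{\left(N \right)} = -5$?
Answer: $1824 - 430 i \approx 1824.0 - 430.0 i$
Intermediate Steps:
$K = 6$
$A{\left(d \right)} = - 5 \sqrt{d}$
$R{\left(D \right)} = 1 + D$ ($R{\left(D \right)} = 7 + \left(D - 6\right) = 7 + \left(-6 + D\right) = 1 + D$)
$\left(R{\left(A{\left(-1 \right)} \right)} + 42\right)^{2} = \left(\left(1 - 5 \sqrt{-1}\right) + 42\right)^{2} = \left(\left(1 - 5 i\right) + 42\right)^{2} = \left(43 - 5 i\right)^{2}$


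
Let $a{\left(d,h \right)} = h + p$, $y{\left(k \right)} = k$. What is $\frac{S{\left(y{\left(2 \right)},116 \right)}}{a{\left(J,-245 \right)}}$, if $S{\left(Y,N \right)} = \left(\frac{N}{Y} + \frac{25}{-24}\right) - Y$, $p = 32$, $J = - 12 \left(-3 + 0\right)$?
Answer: $- \frac{1319}{5112} \approx -0.25802$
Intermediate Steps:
$J = 36$ ($J = \left(-12\right) \left(-3\right) = 36$)
$a{\left(d,h \right)} = 32 + h$ ($a{\left(d,h \right)} = h + 32 = 32 + h$)
$S{\left(Y,N \right)} = - \frac{25}{24} - Y + \frac{N}{Y}$ ($S{\left(Y,N \right)} = \left(\frac{N}{Y} + 25 \left(- \frac{1}{24}\right)\right) - Y = \left(\frac{N}{Y} - \frac{25}{24}\right) - Y = \left(- \frac{25}{24} + \frac{N}{Y}\right) - Y = - \frac{25}{24} - Y + \frac{N}{Y}$)
$\frac{S{\left(y{\left(2 \right)},116 \right)}}{a{\left(J,-245 \right)}} = \frac{- \frac{25}{24} - 2 + \frac{116}{2}}{32 - 245} = \frac{- \frac{25}{24} - 2 + 116 \cdot \frac{1}{2}}{-213} = \left(- \frac{25}{24} - 2 + 58\right) \left(- \frac{1}{213}\right) = \frac{1319}{24} \left(- \frac{1}{213}\right) = - \frac{1319}{5112}$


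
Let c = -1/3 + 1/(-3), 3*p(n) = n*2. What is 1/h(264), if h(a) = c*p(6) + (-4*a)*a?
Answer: -3/836360 ≈ -3.5870e-6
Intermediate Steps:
p(n) = 2*n/3 (p(n) = (n*2)/3 = (2*n)/3 = 2*n/3)
c = -2/3 (c = -1*1/3 + 1*(-1/3) = -1/3 - 1/3 = -2/3 ≈ -0.66667)
h(a) = -8/3 - 4*a**2 (h(a) = -4*6/9 + (-4*a)*a = -2/3*4 - 4*a**2 = -8/3 - 4*a**2)
1/h(264) = 1/(-8/3 - 4*264**2) = 1/(-8/3 - 4*69696) = 1/(-8/3 - 278784) = 1/(-836360/3) = -3/836360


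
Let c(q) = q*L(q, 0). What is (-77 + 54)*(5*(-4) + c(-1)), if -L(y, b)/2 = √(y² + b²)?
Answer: 414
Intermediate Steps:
L(y, b) = -2*√(b² + y²) (L(y, b) = -2*√(y² + b²) = -2*√(b² + y²))
c(q) = -2*q*√(q²) (c(q) = q*(-2*√(0² + q²)) = q*(-2*√(0 + q²)) = q*(-2*√(q²)) = -2*q*√(q²))
(-77 + 54)*(5*(-4) + c(-1)) = (-77 + 54)*(5*(-4) - 2*(-1)*√((-1)²)) = -23*(-20 - 2*(-1)*√1) = -23*(-20 - 2*(-1)*1) = -23*(-20 + 2) = -23*(-18) = 414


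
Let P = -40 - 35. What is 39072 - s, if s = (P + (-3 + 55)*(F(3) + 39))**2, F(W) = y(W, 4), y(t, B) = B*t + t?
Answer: -7430217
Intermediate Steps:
y(t, B) = t + B*t
P = -75
F(W) = 5*W (F(W) = W*(1 + 4) = W*5 = 5*W)
s = 7469289 (s = (-75 + (-3 + 55)*(5*3 + 39))**2 = (-75 + 52*(15 + 39))**2 = (-75 + 52*54)**2 = (-75 + 2808)**2 = 2733**2 = 7469289)
39072 - s = 39072 - 1*7469289 = 39072 - 7469289 = -7430217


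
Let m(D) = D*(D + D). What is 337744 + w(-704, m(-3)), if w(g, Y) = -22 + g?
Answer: 337018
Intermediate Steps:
m(D) = 2*D² (m(D) = D*(2*D) = 2*D²)
337744 + w(-704, m(-3)) = 337744 + (-22 - 704) = 337744 - 726 = 337018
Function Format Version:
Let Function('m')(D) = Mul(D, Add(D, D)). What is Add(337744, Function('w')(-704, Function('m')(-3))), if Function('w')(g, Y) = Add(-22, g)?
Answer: 337018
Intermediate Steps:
Function('m')(D) = Mul(2, Pow(D, 2)) (Function('m')(D) = Mul(D, Mul(2, D)) = Mul(2, Pow(D, 2)))
Add(337744, Function('w')(-704, Function('m')(-3))) = Add(337744, Add(-22, -704)) = Add(337744, -726) = 337018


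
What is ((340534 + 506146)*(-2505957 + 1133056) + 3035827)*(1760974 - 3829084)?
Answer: 2403980955466117830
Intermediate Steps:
((340534 + 506146)*(-2505957 + 1133056) + 3035827)*(1760974 - 3829084) = (846680*(-1372901) + 3035827)*(-2068110) = (-1162407818680 + 3035827)*(-2068110) = -1162404782853*(-2068110) = 2403980955466117830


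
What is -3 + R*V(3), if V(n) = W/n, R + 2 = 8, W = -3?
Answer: -9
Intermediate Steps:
R = 6 (R = -2 + 8 = 6)
V(n) = -3/n
-3 + R*V(3) = -3 + 6*(-3/3) = -3 + 6*(-3*1/3) = -3 + 6*(-1) = -3 - 6 = -9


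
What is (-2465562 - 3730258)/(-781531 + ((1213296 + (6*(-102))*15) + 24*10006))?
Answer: -6195820/662729 ≈ -9.3490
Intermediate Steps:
(-2465562 - 3730258)/(-781531 + ((1213296 + (6*(-102))*15) + 24*10006)) = -6195820/(-781531 + ((1213296 - 612*15) + 240144)) = -6195820/(-781531 + ((1213296 - 9180) + 240144)) = -6195820/(-781531 + (1204116 + 240144)) = -6195820/(-781531 + 1444260) = -6195820/662729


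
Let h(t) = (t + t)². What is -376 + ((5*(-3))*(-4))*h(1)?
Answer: -136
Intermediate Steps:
h(t) = 4*t² (h(t) = (2*t)² = 4*t²)
-376 + ((5*(-3))*(-4))*h(1) = -376 + ((5*(-3))*(-4))*(4*1²) = -376 + (-15*(-4))*(4*1) = -376 + 60*4 = -376 + 240 = -136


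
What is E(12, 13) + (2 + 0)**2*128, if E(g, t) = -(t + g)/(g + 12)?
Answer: 12263/24 ≈ 510.96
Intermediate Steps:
E(g, t) = -(g + t)/(12 + g)
E(12, 13) + (2 + 0)**2*128 = (-1*12 - 1*13)/(12 + 12) + (2 + 0)**2*128 = (-12 - 13)/24 + 2**2*128 = (1/24)*(-25) + 4*128 = -25/24 + 512 = 12263/24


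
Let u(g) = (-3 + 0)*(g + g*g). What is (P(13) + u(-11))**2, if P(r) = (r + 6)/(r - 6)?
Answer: 5248681/49 ≈ 1.0712e+5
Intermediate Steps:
P(r) = (6 + r)/(-6 + r)
u(g) = -3*g - 3*g**2 (u(g) = -3*(g + g**2) = -3*g - 3*g**2)
(P(13) + u(-11))**2 = ((6 + 13)/(-6 + 13) - 3*(-11)*(1 - 11))**2 = (19/7 - 3*(-11)*(-10))**2 = ((1/7)*19 - 330)**2 = (19/7 - 330)**2 = (-2291/7)**2 = 5248681/49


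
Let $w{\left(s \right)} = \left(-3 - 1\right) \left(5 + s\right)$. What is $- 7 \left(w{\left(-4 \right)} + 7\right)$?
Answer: $-21$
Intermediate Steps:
$w{\left(s \right)} = -20 - 4 s$ ($w{\left(s \right)} = - 4 \left(5 + s\right) = -20 - 4 s$)
$- 7 \left(w{\left(-4 \right)} + 7\right) = - 7 \left(\left(-20 - -16\right) + 7\right) = - 7 \left(\left(-20 + 16\right) + 7\right) = - 7 \left(-4 + 7\right) = \left(-7\right) 3 = -21$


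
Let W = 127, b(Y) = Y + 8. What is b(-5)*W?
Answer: 381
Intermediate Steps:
b(Y) = 8 + Y
b(-5)*W = (8 - 5)*127 = 3*127 = 381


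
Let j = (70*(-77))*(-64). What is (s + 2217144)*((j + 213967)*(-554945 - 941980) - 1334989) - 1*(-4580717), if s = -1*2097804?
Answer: -99848571862353043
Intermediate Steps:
s = -2097804
j = 344960 (j = -5390*(-64) = 344960)
(s + 2217144)*((j + 213967)*(-554945 - 941980) - 1334989) - 1*(-4580717) = (-2097804 + 2217144)*((344960 + 213967)*(-554945 - 941980) - 1334989) - 1*(-4580717) = 119340*(558927*(-1496925) - 1334989) + 4580717 = 119340*(-836671799475 - 1334989) + 4580717 = 119340*(-836673134464) + 4580717 = -99848571866933760 + 4580717 = -99848571862353043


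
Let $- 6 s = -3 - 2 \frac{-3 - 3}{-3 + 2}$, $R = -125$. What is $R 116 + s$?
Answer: $- \frac{28995}{2} \approx -14498.0$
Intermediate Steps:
$s = \frac{5}{2}$ ($s = - \frac{-3 - 2 \frac{-3 - 3}{-3 + 2}}{6} = - \frac{-3 - 2 \left(- \frac{6}{-1}\right)}{6} = - \frac{-3 - 2 \left(\left(-6\right) \left(-1\right)\right)}{6} = - \frac{-3 - 12}{6} = \left(- \frac{1}{6}\right) \left(-15\right) = \frac{5}{2} \approx 2.5$)
$R 116 + s = \left(-125\right) 116 + \frac{5}{2} = -14500 + \frac{5}{2} = - \frac{28995}{2}$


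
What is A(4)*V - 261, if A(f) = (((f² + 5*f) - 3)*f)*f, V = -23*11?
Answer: -133845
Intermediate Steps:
V = -253
A(f) = f²*(-3 + f² + 5*f) (A(f) = ((-3 + f² + 5*f)*f)*f = (f*(-3 + f² + 5*f))*f = f²*(-3 + f² + 5*f))
A(4)*V - 261 = (4²*(-3 + 4² + 5*4))*(-253) - 261 = (16*(-3 + 16 + 20))*(-253) - 261 = (16*33)*(-253) - 261 = 528*(-253) - 261 = -133584 - 261 = -133845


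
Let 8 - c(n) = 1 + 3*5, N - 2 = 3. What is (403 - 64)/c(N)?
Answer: -339/8 ≈ -42.375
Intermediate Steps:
N = 5 (N = 2 + 3 = 5)
c(n) = -8 (c(n) = 8 - (1 + 3*5) = 8 - (1 + 15) = 8 - 1*16 = 8 - 16 = -8)
(403 - 64)/c(N) = (403 - 64)/(-8) = 339*(-⅛) = -339/8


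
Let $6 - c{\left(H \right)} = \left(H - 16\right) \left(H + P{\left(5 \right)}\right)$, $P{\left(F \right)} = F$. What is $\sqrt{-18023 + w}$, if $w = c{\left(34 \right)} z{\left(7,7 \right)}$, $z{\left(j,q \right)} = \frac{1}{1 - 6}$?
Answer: $\frac{11 i \sqrt{3695}}{5} \approx 133.73 i$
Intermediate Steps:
$z{\left(j,q \right)} = - \frac{1}{5}$ ($z{\left(j,q \right)} = \frac{1}{-5} = - \frac{1}{5}$)
$c{\left(H \right)} = 6 - \left(-16 + H\right) \left(5 + H\right)$ ($c{\left(H \right)} = 6 - \left(H - 16\right) \left(H + 5\right) = 6 - \left(-16 + H\right) \left(5 + H\right)$)
$w = \frac{696}{5}$ ($w = \left(86 - 34^{2} + 11 \cdot 34\right) \left(- \frac{1}{5}\right) = \left(86 - 1156 + 374\right) \left(- \frac{1}{5}\right) = \left(-696\right) \left(- \frac{1}{5}\right) = \frac{696}{5} \approx 139.2$)
$\sqrt{-18023 + w} = \sqrt{-18023 + \frac{696}{5}} = \sqrt{- \frac{89419}{5}} = \frac{11 i \sqrt{3695}}{5}$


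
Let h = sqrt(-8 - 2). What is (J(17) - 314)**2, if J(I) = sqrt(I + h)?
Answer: (314 - sqrt(17 + I*sqrt(10)))**2 ≈ 96013.0 - 236.6*I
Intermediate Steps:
h = I*sqrt(10) (h = sqrt(-10) = I*sqrt(10) ≈ 3.1623*I)
J(I) = sqrt(I + I*sqrt(10))
(J(17) - 314)**2 = (sqrt(17 + I*sqrt(10)) - 314)**2 = (-314 + sqrt(17 + I*sqrt(10)))**2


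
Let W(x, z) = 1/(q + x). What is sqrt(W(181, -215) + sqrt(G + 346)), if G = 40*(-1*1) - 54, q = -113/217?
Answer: sqrt(2124647 + 2300728344*sqrt(7))/19582 ≈ 3.9850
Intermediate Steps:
q = -113/217 (q = -113*1/217 = -113/217 ≈ -0.52074)
W(x, z) = 1/(-113/217 + x)
G = -94 (G = 40*(-1) - 54 = -40 - 54 = -94)
sqrt(W(181, -215) + sqrt(G + 346)) = sqrt(217/(-113 + 217*181) + sqrt(-94 + 346)) = sqrt(217/(-113 + 39277) + sqrt(252)) = sqrt(217/39164 + 6*sqrt(7))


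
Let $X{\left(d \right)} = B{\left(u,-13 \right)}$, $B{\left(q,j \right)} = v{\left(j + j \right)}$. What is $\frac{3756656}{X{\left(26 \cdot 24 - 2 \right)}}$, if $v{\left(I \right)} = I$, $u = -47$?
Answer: $- \frac{1878328}{13} \approx -1.4449 \cdot 10^{5}$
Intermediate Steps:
$B{\left(q,j \right)} = 2 j$ ($B{\left(q,j \right)} = j + j = 2 j$)
$X{\left(d \right)} = -26$ ($X{\left(d \right)} = 2 \left(-13\right) = -26$)
$\frac{3756656}{X{\left(26 \cdot 24 - 2 \right)}} = \frac{3756656}{-26} = 3756656 \left(- \frac{1}{26}\right) = - \frac{1878328}{13}$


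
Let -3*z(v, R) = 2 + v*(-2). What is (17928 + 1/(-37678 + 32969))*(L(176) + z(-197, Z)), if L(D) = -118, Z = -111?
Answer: -21105737750/4709 ≈ -4.4820e+6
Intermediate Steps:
z(v, R) = -2/3 + 2*v/3 (z(v, R) = -(2 + v*(-2))/3 = -(2 - 2*v)/3 = -2/3 + 2*v/3)
(17928 + 1/(-37678 + 32969))*(L(176) + z(-197, Z)) = (17928 + 1/(-37678 + 32969))*(-118 + (-2/3 + (2/3)*(-197))) = (17928 + 1/(-4709))*(-118 + (-2/3 - 394/3)) = (17928 - 1/4709)*(-118 - 132) = (84422951/4709)*(-250) = -21105737750/4709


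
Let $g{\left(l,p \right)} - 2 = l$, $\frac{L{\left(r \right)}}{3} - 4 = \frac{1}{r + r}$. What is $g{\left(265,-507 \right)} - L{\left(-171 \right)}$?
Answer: $\frac{29071}{114} \approx 255.01$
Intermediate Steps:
$L{\left(r \right)} = 12 + \frac{3}{2 r}$ ($L{\left(r \right)} = 12 + \frac{3}{r + r} = 12 + \frac{3}{2 r}$)
$g{\left(l,p \right)} = 2 + l$
$g{\left(265,-507 \right)} - L{\left(-171 \right)} = \left(2 + 265\right) - \left(12 + \frac{3}{2 \left(-171\right)}\right) = 267 - \left(12 + \frac{3}{2} \left(- \frac{1}{171}\right)\right) = 267 - \left(12 - \frac{1}{114}\right) = 267 - \frac{1367}{114} = \frac{29071}{114}$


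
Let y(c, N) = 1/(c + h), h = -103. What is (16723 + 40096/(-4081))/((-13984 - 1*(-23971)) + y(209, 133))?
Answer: 19487562/11644853 ≈ 1.6735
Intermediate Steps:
y(c, N) = 1/(-103 + c) (y(c, N) = 1/(c - 103) = 1/(-103 + c))
(16723 + 40096/(-4081))/((-13984 - 1*(-23971)) + y(209, 133)) = (16723 + 40096/(-4081))/((-13984 - 1*(-23971)) + 1/(-103 + 209)) = (16723 + 40096*(-1/4081))/((-13984 + 23971) + 1/106) = (16723 - 5728/583)/(9987 + 1/106) = 9743781/(583*(1058623/106)) = (9743781/583)*(106/1058623) = 19487562/11644853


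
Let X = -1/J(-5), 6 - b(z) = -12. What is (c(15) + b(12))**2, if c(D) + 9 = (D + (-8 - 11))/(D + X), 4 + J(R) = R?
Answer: 88209/1156 ≈ 76.305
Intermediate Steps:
J(R) = -4 + R
b(z) = 18 (b(z) = 6 - 1*(-12) = 6 + 12 = 18)
X = 1/9 (X = -1/(-4 - 5) = -1/(-9) = -1*(-1/9) = 1/9 ≈ 0.11111)
c(D) = -9 + (-19 + D)/(1/9 + D) (c(D) = -9 + (D + (-8 - 11))/(D + 1/9) = -9 + (D - 19)/(1/9 + D) = -9 + (-19 + D)/(1/9 + D))
(c(15) + b(12))**2 = (36*(-5 - 2*15)/(1 + 9*15) + 18)**2 = (36*(-5 - 30)/(1 + 135) + 18)**2 = (36*(-35)/136 + 18)**2 = (36*(1/136)*(-35) + 18)**2 = (-315/34 + 18)**2 = (297/34)**2 = 88209/1156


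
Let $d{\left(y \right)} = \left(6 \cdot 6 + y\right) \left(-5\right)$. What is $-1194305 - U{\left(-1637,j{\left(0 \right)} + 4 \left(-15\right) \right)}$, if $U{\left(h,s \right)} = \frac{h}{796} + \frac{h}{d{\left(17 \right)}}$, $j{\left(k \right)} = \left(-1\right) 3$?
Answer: $- \frac{251927565947}{210940} \approx -1.1943 \cdot 10^{6}$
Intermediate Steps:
$j{\left(k \right)} = -3$
$d{\left(y \right)} = -180 - 5 y$ ($d{\left(y \right)} = \left(36 + y\right) \left(-5\right) = -180 - 5 y$)
$U{\left(h,s \right)} = - \frac{531 h}{210940}$ ($U{\left(h,s \right)} = \frac{h}{796} + \frac{h}{-180 - 85} = h \frac{1}{796} + \frac{h}{-180 - 85} = \frac{h}{796} + \frac{h}{-265} = \frac{h}{796} + h \left(- \frac{1}{265}\right) = \frac{h}{796} - \frac{h}{265} = - \frac{531 h}{210940}$)
$-1194305 - U{\left(-1637,j{\left(0 \right)} + 4 \left(-15\right) \right)} = -1194305 - \left(- \frac{531}{210940}\right) \left(-1637\right) = -1194305 - \frac{869247}{210940} = - \frac{251927565947}{210940}$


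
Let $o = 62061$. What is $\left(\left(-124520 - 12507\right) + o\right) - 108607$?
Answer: $-183573$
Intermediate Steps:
$\left(\left(-124520 - 12507\right) + o\right) - 108607 = \left(\left(-124520 - 12507\right) + 62061\right) - 108607 = \left(-137027 + 62061\right) - 108607 = -74966 - 108607 = -183573$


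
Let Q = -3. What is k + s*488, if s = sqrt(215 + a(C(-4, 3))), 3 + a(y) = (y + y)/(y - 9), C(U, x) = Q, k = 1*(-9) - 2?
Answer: -11 + 1220*sqrt(34) ≈ 7102.8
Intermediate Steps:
k = -11 (k = -9 - 2 = -11)
C(U, x) = -3
a(y) = -3 + 2*y/(-9 + y) (a(y) = -3 + (y + y)/(y - 9) = -3 + (2*y)/(-9 + y) = -3 + 2*y/(-9 + y))
s = 5*sqrt(34)/2 (s = sqrt(215 + (27 - 1*(-3))/(-9 - 3)) = sqrt(215 + (27 + 3)/(-12)) = sqrt(215 - 1/12*30) = sqrt(215 - 5/2) = sqrt(425/2) = 5*sqrt(34)/2 ≈ 14.577)
k + s*488 = -11 + (5*sqrt(34)/2)*488 = -11 + 1220*sqrt(34)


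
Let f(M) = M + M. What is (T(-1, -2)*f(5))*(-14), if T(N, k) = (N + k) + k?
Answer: 700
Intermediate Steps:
T(N, k) = N + 2*k
f(M) = 2*M
(T(-1, -2)*f(5))*(-14) = ((-1 + 2*(-2))*(2*5))*(-14) = ((-1 - 4)*10)*(-14) = -5*10*(-14) = -50*(-14) = 700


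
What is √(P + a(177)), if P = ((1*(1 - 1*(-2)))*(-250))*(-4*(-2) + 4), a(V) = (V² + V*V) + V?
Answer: √53835 ≈ 232.02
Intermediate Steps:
a(V) = V + 2*V² (a(V) = (V² + V²) + V = 2*V² + V = V + 2*V²)
P = -9000 (P = ((1*(1 + 2))*(-250))*(8 + 4) = ((1*3)*(-250))*12 = (3*(-250))*12 = -750*12 = -9000)
√(P + a(177)) = √(-9000 + 177*(1 + 2*177)) = √(-9000 + 177*(1 + 354)) = √(-9000 + 177*355) = √(-9000 + 62835) = √53835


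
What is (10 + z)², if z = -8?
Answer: 4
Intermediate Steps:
(10 + z)² = (10 - 8)² = 2² = 4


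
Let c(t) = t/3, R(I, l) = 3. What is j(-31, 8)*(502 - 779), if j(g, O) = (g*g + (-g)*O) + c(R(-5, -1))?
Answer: -335170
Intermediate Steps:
c(t) = t/3 (c(t) = t*(1/3) = t/3)
j(g, O) = 1 + g**2 - O*g (j(g, O) = (g*g + (-g)*O) + (1/3)*3 = (g**2 - O*g) + 1 = 1 + g**2 - O*g)
j(-31, 8)*(502 - 779) = (1 + (-31)**2 - 1*8*(-31))*(502 - 779) = (1 + 961 + 248)*(-277) = 1210*(-277) = -335170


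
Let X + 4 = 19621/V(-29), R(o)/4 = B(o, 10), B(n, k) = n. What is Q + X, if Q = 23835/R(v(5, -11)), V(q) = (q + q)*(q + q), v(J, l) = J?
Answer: 1003803/841 ≈ 1193.6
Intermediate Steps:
V(q) = 4*q² (V(q) = (2*q)*(2*q) = 4*q²)
R(o) = 4*o
X = 6165/3364 (X = -4 + 19621/((4*(-29)²)) = -4 + 19621/((4*841)) = -4 + 19621/3364 = 6165/3364 ≈ 1.8326)
Q = 4767/4 (Q = 23835/((4*5)) = 23835/20 = 23835*(1/20) = 4767/4 ≈ 1191.8)
Q + X = 4767/4 + 6165/3364 = 1003803/841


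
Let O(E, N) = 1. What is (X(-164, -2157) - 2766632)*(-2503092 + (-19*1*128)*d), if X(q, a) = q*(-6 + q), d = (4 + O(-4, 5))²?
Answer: 7021864342784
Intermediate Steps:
d = 25 (d = (4 + 1)² = 5² = 25)
(X(-164, -2157) - 2766632)*(-2503092 + (-19*1*128)*d) = (-164*(-6 - 164) - 2766632)*(-2503092 + (-19*1*128)*25) = (-164*(-170) - 2766632)*(-2503092 - 19*128*25) = (27880 - 2766632)*(-2503092 - 2432*25) = -2738752*(-2503092 - 60800) = -2738752*(-2563892) = 7021864342784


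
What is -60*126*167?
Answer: -1262520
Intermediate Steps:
-60*126*167 = -7560*167 = -1262520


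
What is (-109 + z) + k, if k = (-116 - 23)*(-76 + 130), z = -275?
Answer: -7890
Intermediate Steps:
k = -7506 (k = -139*54 = -7506)
(-109 + z) + k = (-109 - 275) - 7506 = -384 - 7506 = -7890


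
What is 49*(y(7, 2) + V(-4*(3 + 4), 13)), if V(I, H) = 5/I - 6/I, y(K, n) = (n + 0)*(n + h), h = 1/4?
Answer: 889/4 ≈ 222.25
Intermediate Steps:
h = ¼ ≈ 0.25000
y(K, n) = n*(¼ + n) (y(K, n) = (n + 0)*(n + ¼) = n*(¼ + n))
V(I, H) = -1/I
49*(y(7, 2) + V(-4*(3 + 4), 13)) = 49*(2*(¼ + 2) - 1/((-4*(3 + 4)))) = 49*(2*(9/4) - 1/((-4*7))) = 49*(9/2 - 1/(-28)) = 49*(9/2 - 1*(-1/28)) = 49*(9/2 + 1/28) = 49*(127/28) = 889/4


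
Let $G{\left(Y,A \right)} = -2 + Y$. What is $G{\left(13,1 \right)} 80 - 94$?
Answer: $786$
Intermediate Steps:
$G{\left(13,1 \right)} 80 - 94 = \left(-2 + 13\right) 80 - 94 = 11 \cdot 80 - 94 = 880 - 94 = 786$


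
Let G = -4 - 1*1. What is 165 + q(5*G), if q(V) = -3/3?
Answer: 164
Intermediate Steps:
G = -5 (G = -4 - 1 = -5)
q(V) = -1 (q(V) = -3*1/3 = -1)
165 + q(5*G) = 165 - 1 = 164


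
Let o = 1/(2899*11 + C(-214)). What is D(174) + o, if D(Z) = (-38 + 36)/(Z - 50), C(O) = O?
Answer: -31613/1963850 ≈ -0.016097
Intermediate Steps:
D(Z) = -2/(-50 + Z)
o = 1/31675 (o = 1/(2899*11 - 214) = 1/(31889 - 214) = 1/31675 ≈ 3.1571e-5)
D(174) + o = -2/(-50 + 174) + 1/31675 = -2/124 + 1/31675 = -2*1/124 + 1/31675 = -1/62 + 1/31675 = -31613/1963850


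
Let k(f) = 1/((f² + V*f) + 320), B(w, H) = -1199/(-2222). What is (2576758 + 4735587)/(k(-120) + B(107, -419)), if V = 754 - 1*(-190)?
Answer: 72791177043200/5371419 ≈ 1.3552e+7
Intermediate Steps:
B(w, H) = 109/202 (B(w, H) = -1199*(-1/2222) = 109/202)
V = 944 (V = 754 + 190 = 944)
k(f) = 1/(320 + f² + 944*f) (k(f) = 1/((f² + 944*f) + 320) = 1/(320 + f² + 944*f))
(2576758 + 4735587)/(k(-120) + B(107, -419)) = (2576758 + 4735587)/(1/(320 + (-120)² + 944*(-120)) + 109/202) = 7312345/(1/(320 + 14400 - 113280) + 109/202) = 7312345/(1/(-98560) + 109/202) = 7312345/(-1/98560 + 109/202) = 7312345/(5371419/9954560) = 7312345*(9954560/5371419) = 72791177043200/5371419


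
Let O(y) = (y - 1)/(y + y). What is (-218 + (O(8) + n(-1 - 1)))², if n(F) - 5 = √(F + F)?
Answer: 11565777/256 - 3401*I/4 ≈ 45179.0 - 850.25*I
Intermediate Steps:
O(y) = (-1 + y)/(2*y) (O(y) = (-1 + y)/((2*y)) = (-1 + y)*(1/(2*y)) = (-1 + y)/(2*y))
n(F) = 5 + √2*√F (n(F) = 5 + √(F + F) = 5 + √(2*F) = 5 + √2*√F)
(-218 + (O(8) + n(-1 - 1)))² = (-218 + ((½)*(-1 + 8)/8 + (5 + √2*√(-1 - 1))))² = (-218 + ((½)*(⅛)*7 + (5 + √2*√(-2))))² = (-218 + (7/16 + (5 + √2*(I*√2))))² = (-218 + (7/16 + (5 + 2*I)))² = (-218 + (87/16 + 2*I))² = (-3401/16 + 2*I)²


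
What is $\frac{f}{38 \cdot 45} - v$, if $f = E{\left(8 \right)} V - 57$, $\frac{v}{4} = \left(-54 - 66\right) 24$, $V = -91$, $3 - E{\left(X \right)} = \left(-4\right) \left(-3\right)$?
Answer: $\frac{3283327}{285} \approx 11520.0$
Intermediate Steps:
$E{\left(X \right)} = -9$ ($E{\left(X \right)} = 3 - \left(-4\right) \left(-3\right) = 3 - 12 = -9$)
$v = -11520$ ($v = 4 \left(-54 - 66\right) 24 = 4 \left(\left(-120\right) 24\right) = 4 \left(-2880\right) = -11520$)
$f = 762$ ($f = \left(-9\right) \left(-91\right) - 57 = 819 - 57 = 762$)
$\frac{f}{38 \cdot 45} - v = \frac{762}{38 \cdot 45} - -11520 = \frac{762}{1710} + 11520 = 762 \cdot \frac{1}{1710} + 11520 = \frac{127}{285} + 11520 = \frac{3283327}{285}$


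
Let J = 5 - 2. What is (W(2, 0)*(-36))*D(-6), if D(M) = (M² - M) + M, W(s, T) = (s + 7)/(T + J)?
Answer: -3888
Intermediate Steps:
J = 3
W(s, T) = (7 + s)/(3 + T) (W(s, T) = (s + 7)/(T + 3) = (7 + s)/(3 + T))
D(M) = M²
(W(2, 0)*(-36))*D(-6) = (((7 + 2)/(3 + 0))*(-36))*(-6)² = ((9/3)*(-36))*36 = (((⅓)*9)*(-36))*36 = (3*(-36))*36 = -108*36 = -3888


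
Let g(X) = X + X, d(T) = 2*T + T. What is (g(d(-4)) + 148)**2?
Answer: 15376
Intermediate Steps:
d(T) = 3*T
g(X) = 2*X
(g(d(-4)) + 148)**2 = (2*(3*(-4)) + 148)**2 = (2*(-12) + 148)**2 = (-24 + 148)**2 = 124**2 = 15376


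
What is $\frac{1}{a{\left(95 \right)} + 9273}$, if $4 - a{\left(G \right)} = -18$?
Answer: $\frac{1}{9295} \approx 0.00010758$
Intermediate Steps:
$a{\left(G \right)} = 22$ ($a{\left(G \right)} = 4 - -18 = 4 + 18 = 22$)
$\frac{1}{a{\left(95 \right)} + 9273} = \frac{1}{22 + 9273} = \frac{1}{9295}$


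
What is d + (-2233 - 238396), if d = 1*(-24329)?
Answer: -264958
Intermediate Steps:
d = -24329
d + (-2233 - 238396) = -24329 + (-2233 - 238396) = -24329 - 240629 = -264958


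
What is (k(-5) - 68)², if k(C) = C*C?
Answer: 1849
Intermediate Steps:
k(C) = C²
(k(-5) - 68)² = ((-5)² - 68)² = (25 - 68)² = (-43)² = 1849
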